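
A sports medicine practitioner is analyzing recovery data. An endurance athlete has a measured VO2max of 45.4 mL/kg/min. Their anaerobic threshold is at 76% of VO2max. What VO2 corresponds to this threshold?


Anaerobic threshold VO2 = VO2max * 76%
= 45.4 * 0.76
= 34.5 mL/kg/min

34.5 mL/kg/min


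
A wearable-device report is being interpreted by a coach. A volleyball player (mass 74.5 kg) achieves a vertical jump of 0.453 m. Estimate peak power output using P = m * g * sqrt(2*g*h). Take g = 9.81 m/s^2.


2 * g * h = 2 * 9.81 * 0.453 = 8.88786
sqrt(8.88786) = 2.981251 m/s
P = 74.5 * 9.81 * 2.981251 = 2178.83 W

2178.83 W


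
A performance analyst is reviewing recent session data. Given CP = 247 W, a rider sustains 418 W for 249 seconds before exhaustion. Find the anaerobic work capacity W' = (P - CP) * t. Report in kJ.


Excess power = 418 - 247 = 171 W
Work above CP = 171 * 249 = 42579 J
W' = 42.579 kJ

42.579 kJ


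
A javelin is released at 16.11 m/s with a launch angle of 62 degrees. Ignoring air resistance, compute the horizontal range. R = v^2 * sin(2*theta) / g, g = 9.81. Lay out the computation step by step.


Launch speed squared = 259.5321
sin(2 * 62 deg) = 0.829038
Range = 259.5321 * 0.829038 / 9.81
= 21.933 m

21.933 m


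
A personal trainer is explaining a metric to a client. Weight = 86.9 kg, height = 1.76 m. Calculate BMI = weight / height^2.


height^2 = 1.76^2 = 3.0976
BMI = 86.9 / 3.0976 = 28.05 kg/m^2

28.05 kg/m^2


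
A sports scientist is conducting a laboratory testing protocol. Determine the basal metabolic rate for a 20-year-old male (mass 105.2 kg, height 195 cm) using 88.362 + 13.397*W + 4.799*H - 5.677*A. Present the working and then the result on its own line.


BMR = 88.362 + 13.397*105.2 + 4.799*195 - 5.677*20
= 2319.99 kcal/day

2319.99 kcal/day


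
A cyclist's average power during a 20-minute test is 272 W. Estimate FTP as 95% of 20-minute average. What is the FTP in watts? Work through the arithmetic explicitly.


FTP = 20-min power * 0.95
= 272 * 0.95
= 258.4 W

258.4 W


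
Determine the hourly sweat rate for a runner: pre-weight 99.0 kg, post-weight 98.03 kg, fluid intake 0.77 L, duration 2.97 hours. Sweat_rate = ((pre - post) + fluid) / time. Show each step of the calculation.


Mass lost = 99.0 - 98.03 = 0.97 kg
Add fluid consumed: 0.97 + 0.77 = 1.74 L total sweat
Sweat rate = 1.74 / 2.97 = 0.586 L/h

0.586 L/h


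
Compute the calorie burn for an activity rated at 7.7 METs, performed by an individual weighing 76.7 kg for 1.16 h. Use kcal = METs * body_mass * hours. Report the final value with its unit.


Product of METs and mass = 7.7 * 76.7 = 590.59
Total kcal = 590.59 * 1.16 = 685.08 kcal

685.08 kcal


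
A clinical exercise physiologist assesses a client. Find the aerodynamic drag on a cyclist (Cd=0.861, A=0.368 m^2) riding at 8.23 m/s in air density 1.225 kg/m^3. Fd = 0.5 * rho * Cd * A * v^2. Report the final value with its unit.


Fd = 0.5 * 1.225 * 0.861 * 0.368 * 8.23^2
= 0.5 * 1.225 * 0.861 * 0.368 * 67.7329
= 13.145 N

13.145 N


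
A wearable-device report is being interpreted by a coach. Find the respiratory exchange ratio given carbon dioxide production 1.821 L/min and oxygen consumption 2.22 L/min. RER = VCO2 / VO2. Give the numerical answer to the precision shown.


VCO2 = 1.821 L/min
VO2 = 2.22 L/min
RER = 1.821 / 2.22 = 0.8203

0.8203


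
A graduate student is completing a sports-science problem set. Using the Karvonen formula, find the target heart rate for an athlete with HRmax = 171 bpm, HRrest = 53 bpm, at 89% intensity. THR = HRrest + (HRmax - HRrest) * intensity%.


HRR = 171 - 53 = 118
THR = 53 + 118 * 0.89
= 53 + 105.02
= 158.02 bpm

158.02 bpm


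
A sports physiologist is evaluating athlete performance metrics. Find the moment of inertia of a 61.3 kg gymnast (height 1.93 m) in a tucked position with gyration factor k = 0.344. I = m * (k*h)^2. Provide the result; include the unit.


Radius of gyration = 0.344 * 1.93 = 0.66392 m
I = 61.3 * 0.66392^2
= 61.3 * 0.44079
= 27.02 kg*m^2

27.02 kg*m^2


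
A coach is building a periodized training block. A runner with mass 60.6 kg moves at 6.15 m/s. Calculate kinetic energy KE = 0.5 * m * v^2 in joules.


v^2 = 6.15^2 = 37.8225
KE = 0.5 * 60.6 * 37.8225
= 1146.02 J

1146.02 J


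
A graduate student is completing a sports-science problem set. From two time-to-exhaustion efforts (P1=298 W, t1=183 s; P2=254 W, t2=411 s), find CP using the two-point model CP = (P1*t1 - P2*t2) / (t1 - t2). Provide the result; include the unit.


Work in trial 1 = 54534 J
Work in trial 2 = 104394 J
Delta work = -49860 J
Delta time = -228 s
CP = -49860 / -228 = 218.68 W

218.68 W


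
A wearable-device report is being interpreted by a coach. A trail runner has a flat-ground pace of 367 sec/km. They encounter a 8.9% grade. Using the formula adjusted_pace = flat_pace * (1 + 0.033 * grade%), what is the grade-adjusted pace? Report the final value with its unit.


Grade factor = 1 + 0.033 * 8.9 = 1.2937
Adjusted = 367 * 1.2937 = 474.79 sec/km

474.79 s/km


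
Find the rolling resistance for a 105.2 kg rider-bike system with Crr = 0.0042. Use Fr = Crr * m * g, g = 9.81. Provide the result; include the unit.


m * g = 105.2 * 9.81 = 1032.012 N
Fr = 0.0042 * 1032.012 = 4.334 N

4.334 N


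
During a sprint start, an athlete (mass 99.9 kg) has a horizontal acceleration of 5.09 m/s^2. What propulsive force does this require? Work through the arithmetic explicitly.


Propulsive force = mass * acceleration
= 99.9 kg * 5.09 m/s^2
= 508.49 N

508.49 N


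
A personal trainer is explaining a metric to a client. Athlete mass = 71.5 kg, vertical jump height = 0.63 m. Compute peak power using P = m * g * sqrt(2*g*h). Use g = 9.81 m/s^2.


sqrt(2 * 9.81 * 0.63) = sqrt(12.3606) = 3.515764 m/s
P = 71.5 * 9.81 * 3.515764
= 2466.01 W

2466.01 W


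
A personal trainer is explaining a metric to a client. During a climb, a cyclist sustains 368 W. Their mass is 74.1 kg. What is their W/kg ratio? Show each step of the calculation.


Power-to-weight = 368 W / 74.1 kg
= 4.966 W/kg

4.966 W/kg


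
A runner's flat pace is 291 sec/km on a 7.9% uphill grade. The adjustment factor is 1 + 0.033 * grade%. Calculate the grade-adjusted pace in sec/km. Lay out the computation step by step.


Factor = 1 + 0.033 * 7.9 = 1.2607
Adjusted pace = 291 * 1.2607
= 366.86 sec/km

366.86 s/km


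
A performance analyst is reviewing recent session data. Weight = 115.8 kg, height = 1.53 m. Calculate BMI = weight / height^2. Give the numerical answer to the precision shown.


height^2 = 1.53^2 = 2.3409
BMI = 115.8 / 2.3409 = 49.47 kg/m^2

49.47 kg/m^2


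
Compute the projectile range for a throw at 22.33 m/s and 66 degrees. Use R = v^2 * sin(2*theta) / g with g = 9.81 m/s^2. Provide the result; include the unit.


Two times the angle = 132 degrees
sin(132) = 0.743145
R = 498.6289 * 0.743145 / 9.81 = 37.773 m

37.773 m


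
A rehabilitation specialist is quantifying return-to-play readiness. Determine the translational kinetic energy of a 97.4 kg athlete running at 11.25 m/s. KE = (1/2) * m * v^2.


KE = 0.5 * m * v^2
= 0.5 * 97.4 * 11.25^2
= 0.5 * 97.4 * 126.5625
= 6163.59 J

6163.59 J


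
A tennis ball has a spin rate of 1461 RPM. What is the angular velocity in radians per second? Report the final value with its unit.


Convert RPM to rad/s: multiply by 2*pi and divide by 60
omega = 1461 * 2 * pi / 60
= 152.996 rad/s

152.996 rad/s


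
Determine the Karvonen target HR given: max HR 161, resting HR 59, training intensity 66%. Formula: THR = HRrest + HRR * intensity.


HRR = HRmax - HRrest = 161 - 59 = 102
THR = 59 + 102 * 0.66
= 126.32 bpm

126.32 bpm


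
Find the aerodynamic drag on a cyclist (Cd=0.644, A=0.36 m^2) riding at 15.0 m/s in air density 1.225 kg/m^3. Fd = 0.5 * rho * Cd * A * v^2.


Fd = 0.5 * 1.225 * 0.644 * 0.36 * 15.0^2
= 0.5 * 1.225 * 0.644 * 0.36 * 225.0
= 31.95 N

31.95 N


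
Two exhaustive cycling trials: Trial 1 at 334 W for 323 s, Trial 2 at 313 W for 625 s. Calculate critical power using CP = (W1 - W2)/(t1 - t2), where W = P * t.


W1 = 334 * 323 = 107882 J
W2 = 313 * 625 = 195625 J
CP = (107882 - 195625) / (323 - 625)
= -87743 / -302
= 290.54 W

290.54 W


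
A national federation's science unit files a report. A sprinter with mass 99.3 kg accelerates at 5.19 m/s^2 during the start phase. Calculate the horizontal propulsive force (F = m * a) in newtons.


F = m * a
= 99.3 * 5.19
= 515.37 N

515.37 N


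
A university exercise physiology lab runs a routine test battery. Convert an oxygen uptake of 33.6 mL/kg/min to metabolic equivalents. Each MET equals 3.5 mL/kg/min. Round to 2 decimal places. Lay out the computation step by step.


One MET = 3.5 mL/kg/min
Number of METs = 33.6 / 3.5
= 9.6 METs

9.6 METs


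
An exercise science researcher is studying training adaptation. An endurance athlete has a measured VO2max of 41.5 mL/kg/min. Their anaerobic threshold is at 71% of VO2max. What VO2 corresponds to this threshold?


Anaerobic threshold VO2 = VO2max * 71%
= 41.5 * 0.71
= 29.47 mL/kg/min

29.47 mL/kg/min


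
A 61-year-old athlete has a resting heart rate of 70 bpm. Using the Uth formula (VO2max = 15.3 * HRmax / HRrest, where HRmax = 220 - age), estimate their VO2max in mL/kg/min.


HRmax = 220 - 61 = 159 bpm
Ratio = HRmax / HRrest = 159 / 70 = 2.2714
VO2max = 15.3 * 2.2714 = 34.75 mL/kg/min

34.75 mL/kg/min


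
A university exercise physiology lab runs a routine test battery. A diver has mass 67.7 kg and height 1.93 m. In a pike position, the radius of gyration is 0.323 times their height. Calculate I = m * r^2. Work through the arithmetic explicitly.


r = 0.323 * 1.93 = 0.62339 m
I = m * r^2 = 67.7 * 0.388615 = 26.309 kg*m^2

26.309 kg*m^2


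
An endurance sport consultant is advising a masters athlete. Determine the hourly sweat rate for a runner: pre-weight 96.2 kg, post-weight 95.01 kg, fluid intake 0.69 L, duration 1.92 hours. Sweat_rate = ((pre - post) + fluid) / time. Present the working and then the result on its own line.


Mass lost = 96.2 - 95.01 = 1.19 kg
Add fluid consumed: 1.19 + 0.69 = 1.88 L total sweat
Sweat rate = 1.88 / 1.92 = 0.979 L/h

0.979 L/h


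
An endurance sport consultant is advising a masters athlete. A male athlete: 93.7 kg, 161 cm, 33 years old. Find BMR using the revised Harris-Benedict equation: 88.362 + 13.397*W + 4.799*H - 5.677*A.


Intercept = 88.362
Weight contribution = 13.397 * 93.7 = 1255.2989
Height contribution = 4.799 * 161 = 772.639
Age contribution = 5.677 * 33 = 187.341
BMR = 88.362 + 1255.2989 + 772.639 - 187.341
= 1928.96 kcal/day

1928.96 kcal/day


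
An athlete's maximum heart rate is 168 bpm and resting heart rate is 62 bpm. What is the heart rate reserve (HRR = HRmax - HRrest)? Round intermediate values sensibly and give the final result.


HRR = HRmax - HRrest
= 168 - 62
= 106 bpm

106 bpm


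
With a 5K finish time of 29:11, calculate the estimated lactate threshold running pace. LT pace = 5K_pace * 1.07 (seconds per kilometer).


Race duration = 1751 s for 5 km
Average pace = 1751 / 5 = 350.2 s/km
LT pace = 350.2 * 1.07
= 374.71 s/km

374.71 s/km


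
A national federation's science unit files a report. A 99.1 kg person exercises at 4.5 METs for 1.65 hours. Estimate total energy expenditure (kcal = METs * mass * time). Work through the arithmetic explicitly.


Energy = METs * mass(kg) * time(h)
= 4.5 * 99.1 * 1.65
= 735.82 kcal

735.82 kcal


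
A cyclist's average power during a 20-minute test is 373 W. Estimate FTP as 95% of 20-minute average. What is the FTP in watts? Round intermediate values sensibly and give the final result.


FTP = 20-min power * 0.95
= 373 * 0.95
= 354.35 W

354.35 W


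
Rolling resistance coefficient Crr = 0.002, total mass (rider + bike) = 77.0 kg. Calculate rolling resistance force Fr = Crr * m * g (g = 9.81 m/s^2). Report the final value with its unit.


Fr = Crr * m * g
= 0.002 * 77.0 * 9.81
= 1.511 N

1.511 N


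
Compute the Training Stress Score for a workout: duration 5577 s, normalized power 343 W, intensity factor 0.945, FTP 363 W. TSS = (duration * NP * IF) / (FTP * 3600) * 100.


Product = 5577 * 343 * 0.945 = 1807700.895
Base = 363 * 3600 = 1306800
TSS = 1807700.895 / 1306800 * 100 = 138.33

138.33 TSS


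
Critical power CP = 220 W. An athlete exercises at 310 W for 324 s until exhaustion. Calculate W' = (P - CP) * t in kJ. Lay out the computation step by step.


P - CP = 310 - 220 = 90 W
W' = 90 * 324 = 29160 J
= 29160 / 1000 = 29.16 kJ

29.16 kJ


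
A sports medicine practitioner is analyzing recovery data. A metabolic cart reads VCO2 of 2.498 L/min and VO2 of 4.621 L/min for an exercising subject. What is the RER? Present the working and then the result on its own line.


RER = VCO2 / VO2 = 2.498 / 4.621 = 0.5406

0.5406


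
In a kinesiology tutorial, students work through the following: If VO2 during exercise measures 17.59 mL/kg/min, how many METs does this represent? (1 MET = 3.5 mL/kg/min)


METs = VO2 / 3.5 = 17.59 / 3.5 = 5.03

5.03 METs


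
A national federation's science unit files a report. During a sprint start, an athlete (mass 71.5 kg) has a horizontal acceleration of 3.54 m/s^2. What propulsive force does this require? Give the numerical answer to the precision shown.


Propulsive force = mass * acceleration
= 71.5 kg * 3.54 m/s^2
= 253.11 N

253.11 N


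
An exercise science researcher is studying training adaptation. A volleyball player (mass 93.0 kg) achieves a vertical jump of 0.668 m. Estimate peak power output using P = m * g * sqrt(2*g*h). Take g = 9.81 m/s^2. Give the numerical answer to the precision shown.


2 * g * h = 2 * 9.81 * 0.668 = 13.10616
sqrt(13.10616) = 3.620243 m/s
P = 93.0 * 9.81 * 3.620243 = 3302.86 W

3302.86 W


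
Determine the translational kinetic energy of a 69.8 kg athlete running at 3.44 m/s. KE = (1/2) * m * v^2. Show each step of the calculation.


KE = 0.5 * m * v^2
= 0.5 * 69.8 * 3.44^2
= 0.5 * 69.8 * 11.8336
= 412.99 J

412.99 J


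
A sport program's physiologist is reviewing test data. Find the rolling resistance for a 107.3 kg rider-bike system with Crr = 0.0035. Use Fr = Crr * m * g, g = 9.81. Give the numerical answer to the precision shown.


m * g = 107.3 * 9.81 = 1052.613 N
Fr = 0.0035 * 1052.613 = 3.684 N

3.684 N


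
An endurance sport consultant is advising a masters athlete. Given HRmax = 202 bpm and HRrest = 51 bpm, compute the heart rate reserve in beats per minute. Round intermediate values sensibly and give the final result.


Heart rate reserve = maximum HR minus resting HR
HRR = 202 - 51 = 151 bpm

151 bpm


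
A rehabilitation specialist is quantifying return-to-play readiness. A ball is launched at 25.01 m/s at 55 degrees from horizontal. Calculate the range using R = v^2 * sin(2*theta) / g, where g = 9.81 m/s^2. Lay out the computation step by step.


sin(2 * 55) = sin(110) = 0.939693
v^2 = 25.01^2 = 625.5001
R = 625.5001 * 0.939693 / 9.81
= 59.916 m

59.916 m


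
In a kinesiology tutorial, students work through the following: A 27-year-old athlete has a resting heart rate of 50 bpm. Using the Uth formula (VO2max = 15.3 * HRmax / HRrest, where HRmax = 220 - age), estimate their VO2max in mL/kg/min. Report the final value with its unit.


HRmax = 220 - 27 = 193 bpm
Ratio = HRmax / HRrest = 193 / 50 = 3.86
VO2max = 15.3 * 3.86 = 59.06 mL/kg/min

59.06 mL/kg/min


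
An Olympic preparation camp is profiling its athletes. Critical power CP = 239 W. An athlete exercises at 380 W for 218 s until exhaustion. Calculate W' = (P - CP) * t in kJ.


P - CP = 380 - 239 = 141 W
W' = 141 * 218 = 30738 J
= 30738 / 1000 = 30.738 kJ

30.738 kJ


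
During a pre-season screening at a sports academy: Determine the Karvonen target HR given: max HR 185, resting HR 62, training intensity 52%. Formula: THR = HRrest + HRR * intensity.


HRR = HRmax - HRrest = 185 - 62 = 123
THR = 62 + 123 * 0.52
= 125.96 bpm

125.96 bpm


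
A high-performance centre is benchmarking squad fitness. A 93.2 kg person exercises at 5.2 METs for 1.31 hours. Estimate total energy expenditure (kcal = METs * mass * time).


Energy = METs * mass(kg) * time(h)
= 5.2 * 93.2 * 1.31
= 634.88 kcal

634.88 kcal


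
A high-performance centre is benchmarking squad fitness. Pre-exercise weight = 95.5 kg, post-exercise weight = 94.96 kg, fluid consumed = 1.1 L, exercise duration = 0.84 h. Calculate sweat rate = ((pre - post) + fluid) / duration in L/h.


Weight loss = 95.5 - 94.96 = 0.54 kg (approx L)
Total sweat = 0.54 + 1.1 = 1.64 L
Sweat rate = 1.64 / 0.84 = 1.952 L/h

1.952 L/h


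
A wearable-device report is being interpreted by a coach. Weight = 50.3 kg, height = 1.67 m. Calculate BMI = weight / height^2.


height^2 = 1.67^2 = 2.7889
BMI = 50.3 / 2.7889 = 18.04 kg/m^2

18.04 kg/m^2


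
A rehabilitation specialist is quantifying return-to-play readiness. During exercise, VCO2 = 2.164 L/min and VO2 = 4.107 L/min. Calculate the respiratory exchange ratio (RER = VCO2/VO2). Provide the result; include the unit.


RER = VCO2 / VO2
= 2.164 / 4.107
= 0.5269

0.5269


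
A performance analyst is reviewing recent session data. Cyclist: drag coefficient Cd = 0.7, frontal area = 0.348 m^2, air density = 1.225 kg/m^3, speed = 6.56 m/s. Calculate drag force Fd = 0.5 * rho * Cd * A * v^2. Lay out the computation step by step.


v^2 = 6.56^2 = 43.0336
Fd = 0.5 * 1.225 * 0.7 * 0.348 * 43.0336
= 6.421 N

6.421 N


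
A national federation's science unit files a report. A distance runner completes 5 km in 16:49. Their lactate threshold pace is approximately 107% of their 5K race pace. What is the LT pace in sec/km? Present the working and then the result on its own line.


Convert to seconds: 16 min 49 s = 1009 s
Pace per km = 1009 / 5 = 201.8 s/km
LT pace = 201.8 * 1.07 = 215.93 s/km

215.93 s/km


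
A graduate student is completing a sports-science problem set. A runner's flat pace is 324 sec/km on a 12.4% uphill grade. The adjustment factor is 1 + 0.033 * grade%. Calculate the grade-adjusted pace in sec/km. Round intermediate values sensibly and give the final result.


Factor = 1 + 0.033 * 12.4 = 1.4092
Adjusted pace = 324 * 1.4092
= 456.58 sec/km

456.58 s/km


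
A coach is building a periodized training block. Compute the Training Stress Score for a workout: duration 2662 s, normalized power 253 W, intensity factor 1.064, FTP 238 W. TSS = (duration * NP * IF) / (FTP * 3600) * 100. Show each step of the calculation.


Product = 2662 * 253 * 1.064 = 716589.104
Base = 238 * 3600 = 856800
TSS = 716589.104 / 856800 * 100 = 83.64

83.64 TSS


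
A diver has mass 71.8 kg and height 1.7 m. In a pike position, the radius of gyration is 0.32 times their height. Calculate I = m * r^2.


r = 0.32 * 1.7 = 0.544 m
I = m * r^2 = 71.8 * 0.295936 = 21.248 kg*m^2

21.248 kg*m^2


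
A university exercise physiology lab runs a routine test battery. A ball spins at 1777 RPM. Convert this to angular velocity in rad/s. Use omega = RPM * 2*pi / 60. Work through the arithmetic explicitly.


omega = 1777 * 2 * pi / 60
= 1777 * 6.28318531 / 60
= 11165.22 / 60
= 186.087 rad/s

186.087 rad/s


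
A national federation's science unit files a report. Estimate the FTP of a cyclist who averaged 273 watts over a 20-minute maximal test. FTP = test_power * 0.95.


FTP = 273 * 0.95 = 259.35 W

259.35 W


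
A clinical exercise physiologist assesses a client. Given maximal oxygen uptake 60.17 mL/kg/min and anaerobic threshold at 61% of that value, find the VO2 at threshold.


Percentage as decimal = 0.61
VO2 at AT = 60.17 * 0.61 = 36.7 mL/kg/min

36.7 mL/kg/min


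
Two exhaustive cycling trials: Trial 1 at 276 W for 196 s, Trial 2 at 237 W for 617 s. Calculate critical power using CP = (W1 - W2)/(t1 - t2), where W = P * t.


W1 = 276 * 196 = 54096 J
W2 = 237 * 617 = 146229 J
CP = (54096 - 146229) / (196 - 617)
= -92133 / -421
= 218.84 W

218.84 W


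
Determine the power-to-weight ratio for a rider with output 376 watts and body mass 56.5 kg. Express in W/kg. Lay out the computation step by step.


P/W = 376 / 56.5 = 6.655 W/kg

6.655 W/kg


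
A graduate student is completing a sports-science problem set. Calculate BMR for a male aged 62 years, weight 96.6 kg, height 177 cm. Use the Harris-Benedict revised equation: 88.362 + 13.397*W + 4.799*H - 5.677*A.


Substituting values:
W term = 13.397 * 96.6 = 1294.1502
H term = 4.799 * 177 = 849.423
A term = 5.677 * 62 = 351.974
BMR = 1879.96 kcal/day

1879.96 kcal/day


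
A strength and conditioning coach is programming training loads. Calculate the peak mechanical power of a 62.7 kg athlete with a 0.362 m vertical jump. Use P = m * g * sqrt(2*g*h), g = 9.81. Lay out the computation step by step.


First, sqrt(2gh) = sqrt(2 * 9.81 * 0.362)
= sqrt(7.10244) = 2.66504 m/s
Power = 62.7 * 9.81 * 2.66504 = 1639.23 W

1639.23 W


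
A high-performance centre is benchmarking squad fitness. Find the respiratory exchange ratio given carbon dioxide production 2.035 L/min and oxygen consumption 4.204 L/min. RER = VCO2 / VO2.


VCO2 = 2.035 L/min
VO2 = 4.204 L/min
RER = 2.035 / 4.204 = 0.4841

0.4841


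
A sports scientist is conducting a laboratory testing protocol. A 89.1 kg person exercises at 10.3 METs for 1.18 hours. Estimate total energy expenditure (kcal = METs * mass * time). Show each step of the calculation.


Energy = METs * mass(kg) * time(h)
= 10.3 * 89.1 * 1.18
= 1082.92 kcal

1082.92 kcal


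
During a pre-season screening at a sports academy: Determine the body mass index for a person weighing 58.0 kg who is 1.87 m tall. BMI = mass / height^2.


BMI = mass / height^2
= 58.0 / 1.87^2
= 58.0 / 3.4969
= 16.59 kg/m^2

16.59 kg/m^2


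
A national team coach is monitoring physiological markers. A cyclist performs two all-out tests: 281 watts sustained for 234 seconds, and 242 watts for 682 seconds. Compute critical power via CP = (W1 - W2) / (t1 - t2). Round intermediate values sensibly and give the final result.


W1 = P1 * t1 = 281 * 234 = 65754 J
W2 = P2 * t2 = 242 * 682 = 165044 J
CP = (65754 - 165044) / (234 - 682)
= 221.63 W

221.63 W


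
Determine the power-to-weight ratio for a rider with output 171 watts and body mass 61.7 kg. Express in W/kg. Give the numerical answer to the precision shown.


P/W = 171 / 61.7 = 2.771 W/kg

2.771 W/kg


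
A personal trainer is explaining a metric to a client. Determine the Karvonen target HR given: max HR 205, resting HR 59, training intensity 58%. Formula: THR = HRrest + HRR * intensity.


HRR = HRmax - HRrest = 205 - 59 = 146
THR = 59 + 146 * 0.58
= 143.68 bpm

143.68 bpm


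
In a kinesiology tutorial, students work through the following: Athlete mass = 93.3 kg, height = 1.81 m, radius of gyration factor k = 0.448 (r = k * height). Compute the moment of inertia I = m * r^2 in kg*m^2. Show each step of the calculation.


r = k * height = 0.448 * 1.81 = 0.81088 m
r^2 = 0.81088^2 = 0.657526
I = 93.3 * 0.657526 = 61.347 kg*m^2

61.347 kg*m^2


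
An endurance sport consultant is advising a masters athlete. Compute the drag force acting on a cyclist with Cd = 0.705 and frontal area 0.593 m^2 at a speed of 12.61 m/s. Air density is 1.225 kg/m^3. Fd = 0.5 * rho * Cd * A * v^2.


Step 1: v^2 = 159.0121
Step 2: Fd = 0.5 * 1.225 * 0.705 * 0.593 * 159.0121
= 40.717 N

40.717 N


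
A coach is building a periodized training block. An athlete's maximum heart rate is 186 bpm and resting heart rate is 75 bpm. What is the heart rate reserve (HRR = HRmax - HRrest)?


HRR = HRmax - HRrest
= 186 - 75
= 111 bpm

111 bpm


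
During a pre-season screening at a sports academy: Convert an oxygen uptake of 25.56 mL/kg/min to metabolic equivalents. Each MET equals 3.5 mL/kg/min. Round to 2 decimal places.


One MET = 3.5 mL/kg/min
Number of METs = 25.56 / 3.5
= 7.3 METs

7.3 METs


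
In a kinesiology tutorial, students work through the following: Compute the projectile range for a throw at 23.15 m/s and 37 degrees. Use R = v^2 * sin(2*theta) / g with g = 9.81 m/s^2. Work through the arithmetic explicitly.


Two times the angle = 74 degrees
sin(74) = 0.961262
R = 535.9225 * 0.961262 / 9.81 = 52.514 m

52.514 m


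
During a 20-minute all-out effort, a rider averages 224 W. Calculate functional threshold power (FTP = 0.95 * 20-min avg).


FTP = 0.95 * 224
= 212.8 W

212.8 W


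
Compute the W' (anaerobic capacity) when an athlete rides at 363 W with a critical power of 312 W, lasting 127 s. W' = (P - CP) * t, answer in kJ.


Above-CP power = 51 W
Duration = 127 s
W' = 51 * 127 = 6477 J
Convert: 6477 / 1000 = 6.477 kJ

6.477 kJ


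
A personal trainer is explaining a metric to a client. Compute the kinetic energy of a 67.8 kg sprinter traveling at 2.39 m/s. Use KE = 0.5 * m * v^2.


Velocity squared = 5.7121
KE = 0.5 * 67.8 * 5.7121 = 193.64 J

193.64 J


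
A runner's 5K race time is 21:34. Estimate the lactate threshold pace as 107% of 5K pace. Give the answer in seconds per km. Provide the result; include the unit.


Total race time = 21*60 + 34 = 1294 seconds
5K pace = 1294 / 5 = 258.8 sec/km
LT pace = 258.8 * 1.07 = 276.92 sec/km

276.92 s/km


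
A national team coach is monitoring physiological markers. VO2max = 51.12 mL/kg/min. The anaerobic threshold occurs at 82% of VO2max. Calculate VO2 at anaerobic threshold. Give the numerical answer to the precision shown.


AT fraction = 82 / 100 = 0.82
AT VO2 = 51.12 * 0.82
= 41.92 mL/kg/min

41.92 mL/kg/min


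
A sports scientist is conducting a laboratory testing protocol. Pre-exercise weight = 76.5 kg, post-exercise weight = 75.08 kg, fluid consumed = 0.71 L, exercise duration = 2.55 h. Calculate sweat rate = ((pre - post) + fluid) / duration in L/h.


Weight loss = 76.5 - 75.08 = 1.42 kg (approx L)
Total sweat = 1.42 + 0.71 = 2.13 L
Sweat rate = 2.13 / 2.55 = 0.835 L/h

0.835 L/h


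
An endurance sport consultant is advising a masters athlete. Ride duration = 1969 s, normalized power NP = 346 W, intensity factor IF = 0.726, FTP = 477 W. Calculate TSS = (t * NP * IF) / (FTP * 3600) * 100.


Numerator = 1969 * 346 * 0.726 = 494604.924
Denominator = 477 * 3600 = 1717200
TSS = 494604.924 / 1717200 * 100
= 28.8

28.8 TSS


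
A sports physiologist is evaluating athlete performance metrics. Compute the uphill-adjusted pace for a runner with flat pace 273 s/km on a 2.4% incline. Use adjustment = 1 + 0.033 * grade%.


Adjustment factor = 1 + 0.033 * 2.4 = 1.0792
Grade-adjusted pace = 273 * 1.0792 = 294.62 s/km

294.62 s/km


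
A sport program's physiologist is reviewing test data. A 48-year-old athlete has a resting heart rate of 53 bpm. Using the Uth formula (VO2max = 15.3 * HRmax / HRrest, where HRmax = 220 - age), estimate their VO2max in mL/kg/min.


HRmax = 220 - 48 = 172 bpm
Ratio = HRmax / HRrest = 172 / 53 = 3.2453
VO2max = 15.3 * 3.2453 = 49.65 mL/kg/min

49.65 mL/kg/min


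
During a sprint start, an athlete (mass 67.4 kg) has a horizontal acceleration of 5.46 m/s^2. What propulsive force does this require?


Propulsive force = mass * acceleration
= 67.4 kg * 5.46 m/s^2
= 368.0 N

368.0 N


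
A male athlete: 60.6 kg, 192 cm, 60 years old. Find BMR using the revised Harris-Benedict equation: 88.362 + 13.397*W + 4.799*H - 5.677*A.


Intercept = 88.362
Weight contribution = 13.397 * 60.6 = 811.8582
Height contribution = 4.799 * 192 = 921.408
Age contribution = 5.677 * 60 = 340.62
BMR = 88.362 + 811.8582 + 921.408 - 340.62
= 1481.01 kcal/day

1481.01 kcal/day


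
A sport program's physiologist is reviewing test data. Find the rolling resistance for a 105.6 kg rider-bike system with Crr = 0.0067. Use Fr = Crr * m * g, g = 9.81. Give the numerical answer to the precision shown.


m * g = 105.6 * 9.81 = 1035.936 N
Fr = 0.0067 * 1035.936 = 6.941 N

6.941 N


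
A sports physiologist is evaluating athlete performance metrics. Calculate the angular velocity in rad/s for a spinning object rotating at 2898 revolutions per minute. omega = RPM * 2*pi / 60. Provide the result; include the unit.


omega = RPM * 2*pi / 60
= 2898 * 6.28318531 / 60
= 303.478 rad/s

303.478 rad/s


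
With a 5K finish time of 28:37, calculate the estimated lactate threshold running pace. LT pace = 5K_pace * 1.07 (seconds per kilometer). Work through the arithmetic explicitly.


Race duration = 1717 s for 5 km
Average pace = 1717 / 5 = 343.4 s/km
LT pace = 343.4 * 1.07
= 367.44 s/km

367.44 s/km


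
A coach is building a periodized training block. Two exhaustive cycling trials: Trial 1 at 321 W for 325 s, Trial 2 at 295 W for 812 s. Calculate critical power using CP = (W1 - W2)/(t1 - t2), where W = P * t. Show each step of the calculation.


W1 = 321 * 325 = 104325 J
W2 = 295 * 812 = 239540 J
CP = (104325 - 239540) / (325 - 812)
= -135215 / -487
= 277.65 W

277.65 W


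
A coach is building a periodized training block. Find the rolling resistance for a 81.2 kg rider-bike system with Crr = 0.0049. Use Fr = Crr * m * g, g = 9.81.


m * g = 81.2 * 9.81 = 796.572 N
Fr = 0.0049 * 796.572 = 3.903 N

3.903 N


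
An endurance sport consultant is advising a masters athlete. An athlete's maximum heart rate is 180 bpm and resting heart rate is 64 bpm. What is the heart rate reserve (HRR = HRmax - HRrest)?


HRR = HRmax - HRrest
= 180 - 64
= 116 bpm

116 bpm


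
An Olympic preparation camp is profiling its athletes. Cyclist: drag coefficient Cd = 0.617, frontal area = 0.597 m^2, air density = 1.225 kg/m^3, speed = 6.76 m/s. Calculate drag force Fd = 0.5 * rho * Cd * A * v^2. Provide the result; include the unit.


v^2 = 6.76^2 = 45.6976
Fd = 0.5 * 1.225 * 0.617 * 0.597 * 45.6976
= 10.31 N

10.31 N


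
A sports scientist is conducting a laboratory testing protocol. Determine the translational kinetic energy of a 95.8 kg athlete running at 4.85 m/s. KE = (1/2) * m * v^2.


KE = 0.5 * m * v^2
= 0.5 * 95.8 * 4.85^2
= 0.5 * 95.8 * 23.5225
= 1126.73 J

1126.73 J


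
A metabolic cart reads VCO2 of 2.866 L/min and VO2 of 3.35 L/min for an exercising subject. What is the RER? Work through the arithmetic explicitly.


RER = VCO2 / VO2 = 2.866 / 3.35 = 0.8555

0.8555


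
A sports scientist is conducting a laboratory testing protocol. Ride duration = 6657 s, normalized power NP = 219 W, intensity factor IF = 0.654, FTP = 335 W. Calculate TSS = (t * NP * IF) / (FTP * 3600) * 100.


Numerator = 6657 * 219 * 0.654 = 953455.482
Denominator = 335 * 3600 = 1206000
TSS = 953455.482 / 1206000 * 100
= 79.06

79.06 TSS


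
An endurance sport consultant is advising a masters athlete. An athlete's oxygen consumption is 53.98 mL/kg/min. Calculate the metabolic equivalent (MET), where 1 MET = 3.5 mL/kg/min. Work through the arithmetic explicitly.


MET = VO2 / 3.5
= 53.98 / 3.5
= 15.42 METs

15.42 METs


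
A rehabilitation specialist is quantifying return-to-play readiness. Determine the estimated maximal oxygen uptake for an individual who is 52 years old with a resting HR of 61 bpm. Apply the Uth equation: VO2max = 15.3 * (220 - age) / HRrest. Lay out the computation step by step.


HRmax = 220 - 52 = 168
VO2max = 15.3 * (168 / 61)
= 15.3 * 2.7541
= 42.14 mL/kg/min

42.14 mL/kg/min


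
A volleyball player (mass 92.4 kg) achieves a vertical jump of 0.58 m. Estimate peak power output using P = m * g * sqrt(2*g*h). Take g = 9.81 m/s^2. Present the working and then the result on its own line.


2 * g * h = 2 * 9.81 * 0.58 = 11.3796
sqrt(11.3796) = 3.373366 m/s
P = 92.4 * 9.81 * 3.373366 = 3057.77 W

3057.77 W


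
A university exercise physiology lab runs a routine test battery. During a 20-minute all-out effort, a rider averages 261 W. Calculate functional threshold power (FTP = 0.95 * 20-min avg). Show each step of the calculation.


FTP = 0.95 * 261
= 247.95 W

247.95 W


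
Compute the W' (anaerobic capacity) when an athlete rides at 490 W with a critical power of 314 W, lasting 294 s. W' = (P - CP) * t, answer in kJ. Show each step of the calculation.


Above-CP power = 176 W
Duration = 294 s
W' = 176 * 294 = 51744 J
Convert: 51744 / 1000 = 51.744 kJ

51.744 kJ


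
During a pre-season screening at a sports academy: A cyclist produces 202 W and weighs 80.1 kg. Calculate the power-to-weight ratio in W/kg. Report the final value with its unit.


P/W = power / mass
= 202 / 80.1
= 2.522 W/kg

2.522 W/kg


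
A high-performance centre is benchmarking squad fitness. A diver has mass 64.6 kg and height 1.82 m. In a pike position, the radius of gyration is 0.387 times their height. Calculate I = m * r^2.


r = 0.387 * 1.82 = 0.70434 m
I = m * r^2 = 64.6 * 0.496095 = 32.048 kg*m^2

32.048 kg*m^2


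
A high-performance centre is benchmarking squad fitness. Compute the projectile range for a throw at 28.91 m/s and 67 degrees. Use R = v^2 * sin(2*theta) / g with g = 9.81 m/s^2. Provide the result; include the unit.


Two times the angle = 134 degrees
sin(134) = 0.71934
R = 835.7881 * 0.71934 / 9.81 = 61.286 m

61.286 m


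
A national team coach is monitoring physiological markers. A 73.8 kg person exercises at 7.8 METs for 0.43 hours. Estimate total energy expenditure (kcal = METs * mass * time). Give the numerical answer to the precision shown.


Energy = METs * mass(kg) * time(h)
= 7.8 * 73.8 * 0.43
= 247.53 kcal

247.53 kcal


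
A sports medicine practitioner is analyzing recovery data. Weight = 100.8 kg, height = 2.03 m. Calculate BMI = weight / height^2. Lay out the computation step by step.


height^2 = 2.03^2 = 4.1209
BMI = 100.8 / 4.1209 = 24.46 kg/m^2

24.46 kg/m^2


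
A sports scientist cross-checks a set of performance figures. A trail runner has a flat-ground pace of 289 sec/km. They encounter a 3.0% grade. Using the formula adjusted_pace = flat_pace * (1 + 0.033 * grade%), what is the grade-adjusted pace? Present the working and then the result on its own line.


Grade factor = 1 + 0.033 * 3.0 = 1.099
Adjusted = 289 * 1.099 = 317.61 sec/km

317.61 s/km


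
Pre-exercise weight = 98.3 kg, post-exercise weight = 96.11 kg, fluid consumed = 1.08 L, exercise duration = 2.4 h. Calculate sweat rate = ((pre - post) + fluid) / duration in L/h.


Weight loss = 98.3 - 96.11 = 2.19 kg (approx L)
Total sweat = 2.19 + 1.08 = 3.27 L
Sweat rate = 3.27 / 2.4 = 1.363 L/h

1.363 L/h


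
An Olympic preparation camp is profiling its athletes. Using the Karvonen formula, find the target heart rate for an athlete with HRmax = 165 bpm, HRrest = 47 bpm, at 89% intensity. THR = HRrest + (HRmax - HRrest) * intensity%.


HRR = 165 - 47 = 118
THR = 47 + 118 * 0.89
= 47 + 105.02
= 152.02 bpm

152.02 bpm


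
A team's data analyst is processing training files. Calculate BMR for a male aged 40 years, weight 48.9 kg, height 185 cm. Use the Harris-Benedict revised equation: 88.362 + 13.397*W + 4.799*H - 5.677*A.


Substituting values:
W term = 13.397 * 48.9 = 655.1133
H term = 4.799 * 185 = 887.815
A term = 5.677 * 40 = 227.08
BMR = 1404.21 kcal/day

1404.21 kcal/day


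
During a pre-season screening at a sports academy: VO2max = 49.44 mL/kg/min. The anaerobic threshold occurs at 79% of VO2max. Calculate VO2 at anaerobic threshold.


AT fraction = 79 / 100 = 0.79
AT VO2 = 49.44 * 0.79
= 39.06 mL/kg/min

39.06 mL/kg/min


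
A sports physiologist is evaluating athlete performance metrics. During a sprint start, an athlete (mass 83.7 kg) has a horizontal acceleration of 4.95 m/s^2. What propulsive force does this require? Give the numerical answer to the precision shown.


Propulsive force = mass * acceleration
= 83.7 kg * 4.95 m/s^2
= 414.32 N

414.32 N


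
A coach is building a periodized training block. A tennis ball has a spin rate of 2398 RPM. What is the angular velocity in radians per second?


Convert RPM to rad/s: multiply by 2*pi and divide by 60
omega = 2398 * 2 * pi / 60
= 251.118 rad/s

251.118 rad/s


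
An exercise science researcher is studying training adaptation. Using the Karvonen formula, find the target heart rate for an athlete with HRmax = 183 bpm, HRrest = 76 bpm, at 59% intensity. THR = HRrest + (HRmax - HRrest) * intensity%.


HRR = 183 - 76 = 107
THR = 76 + 107 * 0.59
= 76 + 63.13
= 139.13 bpm

139.13 bpm


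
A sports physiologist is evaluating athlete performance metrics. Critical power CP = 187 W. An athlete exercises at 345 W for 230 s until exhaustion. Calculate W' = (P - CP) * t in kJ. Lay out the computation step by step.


P - CP = 345 - 187 = 158 W
W' = 158 * 230 = 36340 J
= 36340 / 1000 = 36.34 kJ

36.34 kJ


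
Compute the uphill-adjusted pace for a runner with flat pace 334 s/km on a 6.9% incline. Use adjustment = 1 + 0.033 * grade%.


Adjustment factor = 1 + 0.033 * 6.9 = 1.2277
Grade-adjusted pace = 334 * 1.2277 = 410.05 s/km

410.05 s/km


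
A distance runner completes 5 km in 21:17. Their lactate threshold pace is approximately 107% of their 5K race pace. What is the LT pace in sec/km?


Convert to seconds: 21 min 17 s = 1277 s
Pace per km = 1277 / 5 = 255.4 s/km
LT pace = 255.4 * 1.07 = 273.28 s/km

273.28 s/km


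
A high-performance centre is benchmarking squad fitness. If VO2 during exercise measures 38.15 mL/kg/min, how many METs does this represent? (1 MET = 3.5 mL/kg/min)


METs = VO2 / 3.5 = 38.15 / 3.5 = 10.9

10.9 METs


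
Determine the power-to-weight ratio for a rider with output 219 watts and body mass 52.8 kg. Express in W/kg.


P/W = 219 / 52.8 = 4.148 W/kg

4.148 W/kg


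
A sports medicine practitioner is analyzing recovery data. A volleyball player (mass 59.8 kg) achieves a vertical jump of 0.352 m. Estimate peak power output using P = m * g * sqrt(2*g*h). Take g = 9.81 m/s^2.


2 * g * h = 2 * 9.81 * 0.352 = 6.90624
sqrt(6.90624) = 2.627973 m/s
P = 59.8 * 9.81 * 2.627973 = 1541.67 W

1541.67 W


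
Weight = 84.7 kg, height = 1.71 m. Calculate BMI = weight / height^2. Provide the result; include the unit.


height^2 = 1.71^2 = 2.9241
BMI = 84.7 / 2.9241 = 28.97 kg/m^2

28.97 kg/m^2


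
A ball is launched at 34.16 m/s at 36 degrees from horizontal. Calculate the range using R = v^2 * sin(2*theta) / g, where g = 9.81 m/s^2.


sin(2 * 36) = sin(72) = 0.951057
v^2 = 34.16^2 = 1166.9056
R = 1166.9056 * 0.951057 / 9.81
= 113.129 m

113.129 m


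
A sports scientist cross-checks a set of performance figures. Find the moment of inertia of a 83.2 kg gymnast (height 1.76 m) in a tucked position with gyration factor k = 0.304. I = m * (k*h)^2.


Radius of gyration = 0.304 * 1.76 = 0.53504 m
I = 83.2 * 0.53504^2
= 83.2 * 0.286268
= 23.817 kg*m^2

23.817 kg*m^2


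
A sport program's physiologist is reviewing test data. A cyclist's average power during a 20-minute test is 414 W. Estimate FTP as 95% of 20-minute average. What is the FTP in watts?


FTP = 20-min power * 0.95
= 414 * 0.95
= 393.3 W

393.3 W


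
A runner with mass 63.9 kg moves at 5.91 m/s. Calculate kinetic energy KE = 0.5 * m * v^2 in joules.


v^2 = 5.91^2 = 34.9281
KE = 0.5 * 63.9 * 34.9281
= 1115.95 J

1115.95 J


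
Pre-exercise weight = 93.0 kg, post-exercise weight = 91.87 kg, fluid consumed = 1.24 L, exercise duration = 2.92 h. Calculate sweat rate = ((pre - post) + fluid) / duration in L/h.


Weight loss = 93.0 - 91.87 = 1.13 kg (approx L)
Total sweat = 1.13 + 1.24 = 2.37 L
Sweat rate = 2.37 / 2.92 = 0.812 L/h

0.812 L/h


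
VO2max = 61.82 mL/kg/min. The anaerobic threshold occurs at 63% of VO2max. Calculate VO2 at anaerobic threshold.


AT fraction = 63 / 100 = 0.63
AT VO2 = 61.82 * 0.63
= 38.95 mL/kg/min

38.95 mL/kg/min


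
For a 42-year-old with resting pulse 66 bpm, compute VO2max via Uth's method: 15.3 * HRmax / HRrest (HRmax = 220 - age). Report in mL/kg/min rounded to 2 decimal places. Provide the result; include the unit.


Step 1: HRmax = 220 - 42 = 178 bpm
Step 2: Ratio = 178 / 66 = 2.697
Step 3: VO2max = 15.3 * 2.697 = 41.26 mL/kg/min

41.26 mL/kg/min
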